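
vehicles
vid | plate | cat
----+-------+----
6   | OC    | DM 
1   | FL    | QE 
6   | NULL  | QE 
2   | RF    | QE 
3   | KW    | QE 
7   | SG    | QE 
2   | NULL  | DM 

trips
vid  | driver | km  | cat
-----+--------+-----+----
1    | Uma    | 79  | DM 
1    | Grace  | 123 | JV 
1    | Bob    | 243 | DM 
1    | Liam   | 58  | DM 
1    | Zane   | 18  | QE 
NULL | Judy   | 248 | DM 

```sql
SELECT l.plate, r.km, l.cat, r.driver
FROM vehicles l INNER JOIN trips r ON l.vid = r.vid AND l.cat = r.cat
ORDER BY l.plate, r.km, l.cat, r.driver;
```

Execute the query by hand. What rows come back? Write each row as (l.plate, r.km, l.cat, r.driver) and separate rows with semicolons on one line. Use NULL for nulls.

(FL, 18, QE, Zane)

INNER JOIN keeps only pairs where the ON condition holds.
Matching on l.vid = r.vid AND l.cat = r.cat. A NULL in a compared column never satisfies the condition.
- l[0] vid=6, cat=DM → no match; dropped.
- l[1] vid=1, cat=QE → 1 match(es) in r → 1 row(s).
- l[2] vid=6, cat=QE → no match; dropped.
- l[3] vid=2, cat=QE → no match; dropped.
- l[4] vid=3, cat=QE → no match; dropped.
- l[5] vid=7, cat=QE → no match; dropped.
- l[6] vid=2, cat=DM → no match; dropped.
After projecting and ordering:
l.plate | r.km | l.cat | r.driver
FL | 18 | QE | Zane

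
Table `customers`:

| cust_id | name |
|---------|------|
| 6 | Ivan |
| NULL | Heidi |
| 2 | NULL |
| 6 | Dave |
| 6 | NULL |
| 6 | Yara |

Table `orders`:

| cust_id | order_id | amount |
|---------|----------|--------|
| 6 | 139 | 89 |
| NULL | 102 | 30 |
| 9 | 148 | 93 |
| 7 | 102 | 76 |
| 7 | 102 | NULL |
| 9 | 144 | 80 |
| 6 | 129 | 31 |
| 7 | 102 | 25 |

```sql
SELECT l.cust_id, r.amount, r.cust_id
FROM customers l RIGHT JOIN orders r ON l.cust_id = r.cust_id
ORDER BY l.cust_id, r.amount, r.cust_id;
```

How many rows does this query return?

RIGHT JOIN keeps every row from `orders`; unmatched rows get NULL for `customers`'s columns.
Matching on l.cust_id = r.cust_id. A NULL in a compared column never satisfies the condition.
Matched pairs: 8; unmatched r rows kept: 6.
Total: 8 matched + 6 padded = 14 rows.

14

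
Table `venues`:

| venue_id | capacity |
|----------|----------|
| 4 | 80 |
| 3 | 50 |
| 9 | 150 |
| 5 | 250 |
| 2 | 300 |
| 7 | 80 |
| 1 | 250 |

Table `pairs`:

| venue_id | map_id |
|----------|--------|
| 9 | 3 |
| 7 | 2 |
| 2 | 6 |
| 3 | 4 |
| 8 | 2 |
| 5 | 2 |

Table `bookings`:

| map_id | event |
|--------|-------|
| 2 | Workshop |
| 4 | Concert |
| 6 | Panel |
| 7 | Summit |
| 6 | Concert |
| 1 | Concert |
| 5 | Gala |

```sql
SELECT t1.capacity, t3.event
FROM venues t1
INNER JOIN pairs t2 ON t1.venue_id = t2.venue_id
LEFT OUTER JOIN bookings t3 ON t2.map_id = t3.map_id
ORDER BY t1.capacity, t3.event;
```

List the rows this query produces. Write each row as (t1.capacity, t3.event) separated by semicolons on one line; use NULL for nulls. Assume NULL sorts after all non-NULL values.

(50, Concert); (80, Workshop); (150, NULL); (250, Workshop); (300, Concert); (300, Panel)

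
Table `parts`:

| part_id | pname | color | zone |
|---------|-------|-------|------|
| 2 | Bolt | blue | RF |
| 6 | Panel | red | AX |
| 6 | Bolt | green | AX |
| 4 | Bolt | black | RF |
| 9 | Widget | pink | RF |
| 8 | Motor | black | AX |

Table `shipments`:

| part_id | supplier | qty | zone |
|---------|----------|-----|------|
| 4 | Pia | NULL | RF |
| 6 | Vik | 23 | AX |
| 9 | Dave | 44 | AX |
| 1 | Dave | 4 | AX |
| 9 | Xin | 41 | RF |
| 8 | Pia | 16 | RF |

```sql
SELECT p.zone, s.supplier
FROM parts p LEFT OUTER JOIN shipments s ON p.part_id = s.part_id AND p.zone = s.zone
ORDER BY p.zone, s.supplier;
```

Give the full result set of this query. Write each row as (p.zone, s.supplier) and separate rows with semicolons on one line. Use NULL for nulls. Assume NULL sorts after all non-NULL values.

LEFT JOIN keeps every row from `parts`; unmatched rows get NULL for `shipments`'s columns.
Matching on p.part_id = s.part_id AND p.zone = s.zone.
- p[0] part_id=2, zone=RF → no match; kept with NULLs on the s side.
- p[1] part_id=6, zone=AX → 1 match(es) in s → 1 row(s).
- p[2] part_id=6, zone=AX → 1 match(es) in s → 1 row(s).
- p[3] part_id=4, zone=RF → 1 match(es) in s → 1 row(s).
- p[4] part_id=9, zone=RF → 1 match(es) in s → 1 row(s).
- p[5] part_id=8, zone=AX → no match; kept with NULLs on the s side.
After projecting and ordering:
p.zone | s.supplier
AX | Vik
AX | Vik
AX | NULL
RF | Pia
RF | Xin
RF | NULL

(AX, Vik); (AX, Vik); (AX, NULL); (RF, Pia); (RF, Xin); (RF, NULL)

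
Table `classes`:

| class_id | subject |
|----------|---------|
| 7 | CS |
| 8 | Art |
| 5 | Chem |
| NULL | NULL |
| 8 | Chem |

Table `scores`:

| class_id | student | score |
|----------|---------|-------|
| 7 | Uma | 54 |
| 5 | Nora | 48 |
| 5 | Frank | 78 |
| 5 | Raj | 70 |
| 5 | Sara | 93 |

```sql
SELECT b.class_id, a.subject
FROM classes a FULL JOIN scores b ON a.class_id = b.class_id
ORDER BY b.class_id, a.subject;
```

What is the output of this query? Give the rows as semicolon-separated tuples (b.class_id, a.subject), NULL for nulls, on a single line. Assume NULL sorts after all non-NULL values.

FULL OUTER JOIN keeps every row from both sides; unmatched rows get NULL for the other side's columns.
Matching on a.class_id = b.class_id. A NULL in a compared column never satisfies the condition.
- a[0] class_id=7 → 1 match(es) in b → 1 row(s).
- a[1] class_id=8 → no match; kept with NULLs on the b side.
- a[2] class_id=5 → 4 match(es) in b → 4 row(s).
- a[3] class_id=NULL → no match; kept with NULLs on the b side.
- a[4] class_id=8 → no match; kept with NULLs on the b side.
After projecting and ordering:
b.class_id | a.subject
5 | Chem
5 | Chem
5 | Chem
5 | Chem
7 | CS
NULL | Art
NULL | Chem
NULL | NULL

(5, Chem); (5, Chem); (5, Chem); (5, Chem); (7, CS); (NULL, Art); (NULL, Chem); (NULL, NULL)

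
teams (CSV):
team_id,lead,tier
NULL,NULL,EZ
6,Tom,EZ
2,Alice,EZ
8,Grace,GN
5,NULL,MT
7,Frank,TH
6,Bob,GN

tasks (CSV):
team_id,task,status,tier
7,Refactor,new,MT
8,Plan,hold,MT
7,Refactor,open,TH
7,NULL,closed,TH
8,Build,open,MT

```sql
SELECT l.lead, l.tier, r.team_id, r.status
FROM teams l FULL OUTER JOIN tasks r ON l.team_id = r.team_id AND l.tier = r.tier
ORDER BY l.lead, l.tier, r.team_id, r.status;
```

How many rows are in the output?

11

FULL OUTER JOIN keeps every row from both sides; unmatched rows get NULL for the other side's columns.
Matching on l.team_id = r.team_id AND l.tier = r.tier. A NULL in a compared column never satisfies the condition.
- l (team_id=NULL, tier=EZ) has no partner → padded with NULL.
- l (team_id=6, tier=EZ) has no partner → padded with NULL.
- l (team_id=2, tier=EZ) has no partner → padded with NULL.
- l (team_id=8, tier=GN) has no partner → padded with NULL.
- l (team_id=5, tier=MT) has no partner → padded with NULL.
- l (team_id=7, tier=TH) pairs with 2 row(s) of r.
- l (team_id=6, tier=GN) has no partner → padded with NULL.
- plus 3 unmatched r row(s), each kept with NULL l columns.
Total: 2 matched + 9 padded = 11 rows.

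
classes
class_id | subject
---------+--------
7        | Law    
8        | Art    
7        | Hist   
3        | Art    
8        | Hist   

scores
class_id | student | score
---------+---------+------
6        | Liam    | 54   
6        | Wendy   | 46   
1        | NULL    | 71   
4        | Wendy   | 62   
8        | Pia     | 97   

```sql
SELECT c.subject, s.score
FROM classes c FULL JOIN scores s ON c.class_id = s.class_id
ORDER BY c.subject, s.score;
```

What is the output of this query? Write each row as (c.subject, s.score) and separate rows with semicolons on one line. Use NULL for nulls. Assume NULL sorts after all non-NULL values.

FULL OUTER JOIN keeps every row from both sides; unmatched rows get NULL for the other side's columns.
Matching on c.class_id = s.class_id.
- class_id=7: no s row matches, row kept with s columns NULL.
- class_id=8: 1 matching s row(s), so 1 row(s) emitted.
- class_id=7: no s row matches, row kept with s columns NULL.
- class_id=3: no s row matches, row kept with s columns NULL.
- class_id=8: 1 matching s row(s), so 1 row(s) emitted.
- 4 s row(s) had no c match → kept, c columns NULL.
After projecting and ordering:
c.subject | s.score
Art | 97
Art | NULL
Hist | 97
Hist | NULL
Law | NULL
NULL | 46
NULL | 54
NULL | 62
NULL | 71

(Art, 97); (Art, NULL); (Hist, 97); (Hist, NULL); (Law, NULL); (NULL, 46); (NULL, 54); (NULL, 62); (NULL, 71)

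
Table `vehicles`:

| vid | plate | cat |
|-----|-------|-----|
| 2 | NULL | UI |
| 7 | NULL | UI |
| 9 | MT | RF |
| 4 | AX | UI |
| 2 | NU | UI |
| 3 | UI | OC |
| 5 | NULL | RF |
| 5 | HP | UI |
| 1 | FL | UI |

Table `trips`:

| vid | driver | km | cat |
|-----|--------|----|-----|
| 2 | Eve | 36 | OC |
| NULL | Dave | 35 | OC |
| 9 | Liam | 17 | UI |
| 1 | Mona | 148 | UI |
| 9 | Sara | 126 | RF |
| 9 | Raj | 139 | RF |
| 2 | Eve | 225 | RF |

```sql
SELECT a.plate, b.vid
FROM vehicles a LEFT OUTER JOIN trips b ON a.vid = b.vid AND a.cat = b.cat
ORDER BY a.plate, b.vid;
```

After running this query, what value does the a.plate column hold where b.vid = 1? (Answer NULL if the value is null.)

LEFT JOIN keeps every row from `vehicles`; unmatched rows get NULL for `trips`'s columns.
Matching on a.vid = b.vid AND a.cat = b.cat. A NULL in a compared column never satisfies the condition.
- a (vid=2, cat=UI) has no partner → padded with NULL.
- a (vid=7, cat=UI) has no partner → padded with NULL.
- a (vid=9, cat=RF) pairs with 2 row(s) of b.
- a (vid=4, cat=UI) has no partner → padded with NULL.
- a (vid=2, cat=UI) has no partner → padded with NULL.
- a (vid=3, cat=OC) has no partner → padded with NULL.
- a (vid=5, cat=RF) has no partner → padded with NULL.
- a (vid=5, cat=UI) has no partner → padded with NULL.
- a (vid=1, cat=UI) pairs with 1 row(s) of b.

FL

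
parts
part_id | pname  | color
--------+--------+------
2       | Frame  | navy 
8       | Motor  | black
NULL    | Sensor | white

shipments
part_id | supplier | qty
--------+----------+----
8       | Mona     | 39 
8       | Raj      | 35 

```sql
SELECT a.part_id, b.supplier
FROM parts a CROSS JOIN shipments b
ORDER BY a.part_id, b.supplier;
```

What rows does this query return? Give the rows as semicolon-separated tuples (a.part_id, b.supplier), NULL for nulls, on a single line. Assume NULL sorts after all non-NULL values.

CROSS JOIN pairs every row of `parts` with every row of `shipments`: 3 × 2 = 6 rows.
After projecting and ordering:
a.part_id | b.supplier
2 | Mona
2 | Raj
8 | Mona
8 | Raj
NULL | Mona
NULL | Raj

(2, Mona); (2, Raj); (8, Mona); (8, Raj); (NULL, Mona); (NULL, Raj)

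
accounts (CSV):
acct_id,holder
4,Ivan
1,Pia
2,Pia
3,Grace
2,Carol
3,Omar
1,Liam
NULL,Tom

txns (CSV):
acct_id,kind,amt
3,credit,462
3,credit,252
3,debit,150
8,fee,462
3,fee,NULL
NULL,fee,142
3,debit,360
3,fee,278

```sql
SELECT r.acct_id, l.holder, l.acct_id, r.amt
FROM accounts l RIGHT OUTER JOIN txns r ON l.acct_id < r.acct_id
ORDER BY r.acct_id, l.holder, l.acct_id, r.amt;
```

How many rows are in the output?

32

RIGHT JOIN keeps every row from `txns`; unmatched rows get NULL for `accounts`'s columns.
Matching on l.acct_id < r.acct_id. A NULL in a compared column never satisfies the condition.
Matched pairs: 31; unmatched r rows kept: 1.
Total: 31 matched + 1 padded = 32 rows.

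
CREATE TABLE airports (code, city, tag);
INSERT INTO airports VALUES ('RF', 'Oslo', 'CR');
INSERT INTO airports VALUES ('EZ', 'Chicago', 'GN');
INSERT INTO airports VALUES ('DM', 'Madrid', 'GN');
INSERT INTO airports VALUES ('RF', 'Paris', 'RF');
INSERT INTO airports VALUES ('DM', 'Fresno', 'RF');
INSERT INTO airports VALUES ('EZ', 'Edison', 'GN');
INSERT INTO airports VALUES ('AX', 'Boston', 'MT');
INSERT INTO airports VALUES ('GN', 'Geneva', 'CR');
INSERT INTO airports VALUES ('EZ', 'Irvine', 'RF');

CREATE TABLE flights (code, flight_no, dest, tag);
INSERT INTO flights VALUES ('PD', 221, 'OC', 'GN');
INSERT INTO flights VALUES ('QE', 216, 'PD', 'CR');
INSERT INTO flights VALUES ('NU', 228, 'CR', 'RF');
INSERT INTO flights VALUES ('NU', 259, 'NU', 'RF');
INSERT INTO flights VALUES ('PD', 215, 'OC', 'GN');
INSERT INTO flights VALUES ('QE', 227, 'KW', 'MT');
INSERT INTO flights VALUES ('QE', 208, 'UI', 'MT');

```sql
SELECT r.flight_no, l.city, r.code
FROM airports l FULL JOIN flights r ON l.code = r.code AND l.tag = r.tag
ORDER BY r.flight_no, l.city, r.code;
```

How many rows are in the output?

FULL OUTER JOIN keeps every row from both sides; unmatched rows get NULL for the other side's columns.
Matching on l.code = r.code AND l.tag = r.tag.
Matched pairs: 0; unmatched l rows kept: 9; unmatched r rows kept: 7.
Total: 0 matched + 16 padded = 16 rows.

16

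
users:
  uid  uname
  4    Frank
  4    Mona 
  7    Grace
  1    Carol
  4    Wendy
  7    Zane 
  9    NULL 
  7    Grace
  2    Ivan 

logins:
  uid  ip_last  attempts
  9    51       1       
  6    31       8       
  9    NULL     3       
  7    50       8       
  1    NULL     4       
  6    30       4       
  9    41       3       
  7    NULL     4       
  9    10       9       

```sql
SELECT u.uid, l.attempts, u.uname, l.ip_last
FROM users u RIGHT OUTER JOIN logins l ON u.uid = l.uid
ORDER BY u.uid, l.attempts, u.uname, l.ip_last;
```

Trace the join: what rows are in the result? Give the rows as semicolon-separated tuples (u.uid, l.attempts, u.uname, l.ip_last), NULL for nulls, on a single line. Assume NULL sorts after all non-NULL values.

(1, 4, Carol, NULL); (7, 4, Grace, NULL); (7, 4, Grace, NULL); (7, 4, Zane, NULL); (7, 8, Grace, 50); (7, 8, Grace, 50); (7, 8, Zane, 50); (9, 1, NULL, 51); (9, 3, NULL, 41); (9, 3, NULL, NULL); (9, 9, NULL, 10); (NULL, 4, NULL, 30); (NULL, 8, NULL, 31)

RIGHT JOIN keeps every row from `logins`; unmatched rows get NULL for `users`'s columns.
Matching on u.uid = l.uid.
- u[0] uid=4 → no match.
- u[1] uid=4 → no match.
- u[2] uid=7 → 2 match(es) in l → 2 row(s).
- u[3] uid=1 → 1 match(es) in l → 1 row(s).
- u[4] uid=4 → no match.
- u[5] uid=7 → 2 match(es) in l → 2 row(s).
- u[6] uid=9 → 4 match(es) in l → 4 row(s).
- u[7] uid=7 → 2 match(es) in l → 2 row(s).
- u[8] uid=2 → no match.
- 2 row(s) from l found no u partner → padded with NULL.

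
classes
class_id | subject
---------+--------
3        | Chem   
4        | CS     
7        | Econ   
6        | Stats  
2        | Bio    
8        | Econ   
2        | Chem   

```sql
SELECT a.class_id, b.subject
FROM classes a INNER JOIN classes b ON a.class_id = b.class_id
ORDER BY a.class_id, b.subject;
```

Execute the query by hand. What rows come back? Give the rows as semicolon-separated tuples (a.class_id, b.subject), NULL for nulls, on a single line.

(2, Bio); (2, Bio); (2, Chem); (2, Chem); (3, Chem); (4, CS); (6, Stats); (7, Econ); (8, Econ)

INNER JOIN keeps only pairs where the ON condition holds.
Matching on a.class_id = b.class_id.
- a row (class_id=3): matches 1 b row(s) → 1 output row(s).
- a row (class_id=4): matches 1 b row(s) → 1 output row(s).
- a row (class_id=7): matches 1 b row(s) → 1 output row(s).
- a row (class_id=6): matches 1 b row(s) → 1 output row(s).
- a row (class_id=2): matches 2 b row(s) → 2 output row(s).
- a row (class_id=8): matches 1 b row(s) → 1 output row(s).
- a row (class_id=2): matches 2 b row(s) → 2 output row(s).
After projecting and ordering:
a.class_id | b.subject
2 | Bio
2 | Bio
2 | Chem
2 | Chem
3 | Chem
4 | CS
6 | Stats
7 | Econ
8 | Econ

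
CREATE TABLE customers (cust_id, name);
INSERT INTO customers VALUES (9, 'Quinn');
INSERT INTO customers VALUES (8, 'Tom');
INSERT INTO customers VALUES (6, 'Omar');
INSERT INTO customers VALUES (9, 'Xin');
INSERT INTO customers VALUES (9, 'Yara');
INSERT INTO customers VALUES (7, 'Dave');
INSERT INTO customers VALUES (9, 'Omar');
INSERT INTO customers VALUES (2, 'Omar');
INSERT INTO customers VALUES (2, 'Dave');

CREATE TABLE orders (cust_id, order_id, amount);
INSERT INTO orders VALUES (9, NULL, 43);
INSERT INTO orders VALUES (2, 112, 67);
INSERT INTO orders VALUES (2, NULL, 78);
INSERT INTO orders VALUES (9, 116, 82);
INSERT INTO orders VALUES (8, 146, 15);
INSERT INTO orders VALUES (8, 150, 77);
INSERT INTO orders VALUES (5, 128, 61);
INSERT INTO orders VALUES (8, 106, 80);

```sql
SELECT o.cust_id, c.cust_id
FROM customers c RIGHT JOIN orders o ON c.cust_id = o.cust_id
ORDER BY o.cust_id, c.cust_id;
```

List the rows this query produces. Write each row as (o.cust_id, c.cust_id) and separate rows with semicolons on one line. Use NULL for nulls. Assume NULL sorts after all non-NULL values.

RIGHT JOIN keeps every row from `orders`; unmatched rows get NULL for `customers`'s columns.
Matching on c.cust_id = o.cust_id.
Matched pairs: 15; unmatched o rows kept: 1.

(2, 2); (2, 2); (2, 2); (2, 2); (5, NULL); (8, 8); (8, 8); (8, 8); (9, 9); (9, 9); (9, 9); (9, 9); (9, 9); (9, 9); (9, 9); (9, 9)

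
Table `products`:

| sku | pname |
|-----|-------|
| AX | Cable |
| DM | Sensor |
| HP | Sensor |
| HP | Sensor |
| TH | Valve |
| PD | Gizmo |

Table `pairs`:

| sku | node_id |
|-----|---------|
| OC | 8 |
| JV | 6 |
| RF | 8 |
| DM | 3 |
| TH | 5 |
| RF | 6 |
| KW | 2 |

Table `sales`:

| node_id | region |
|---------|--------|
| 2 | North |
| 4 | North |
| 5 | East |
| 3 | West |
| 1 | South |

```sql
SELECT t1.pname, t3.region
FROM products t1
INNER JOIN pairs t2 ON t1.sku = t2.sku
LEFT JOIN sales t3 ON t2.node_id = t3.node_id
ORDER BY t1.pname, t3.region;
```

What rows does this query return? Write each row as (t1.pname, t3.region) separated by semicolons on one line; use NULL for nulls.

Joins associate left-to-right: products INNER JOIN pairs on sku gives 2 intermediate row(s).
Then LEFT JOIN `sales t3` on node_id: each of those 2 rows is kept; rows whose t2.node_id has no match in t3 get NULL for t3's columns.

(Sensor, West); (Valve, East)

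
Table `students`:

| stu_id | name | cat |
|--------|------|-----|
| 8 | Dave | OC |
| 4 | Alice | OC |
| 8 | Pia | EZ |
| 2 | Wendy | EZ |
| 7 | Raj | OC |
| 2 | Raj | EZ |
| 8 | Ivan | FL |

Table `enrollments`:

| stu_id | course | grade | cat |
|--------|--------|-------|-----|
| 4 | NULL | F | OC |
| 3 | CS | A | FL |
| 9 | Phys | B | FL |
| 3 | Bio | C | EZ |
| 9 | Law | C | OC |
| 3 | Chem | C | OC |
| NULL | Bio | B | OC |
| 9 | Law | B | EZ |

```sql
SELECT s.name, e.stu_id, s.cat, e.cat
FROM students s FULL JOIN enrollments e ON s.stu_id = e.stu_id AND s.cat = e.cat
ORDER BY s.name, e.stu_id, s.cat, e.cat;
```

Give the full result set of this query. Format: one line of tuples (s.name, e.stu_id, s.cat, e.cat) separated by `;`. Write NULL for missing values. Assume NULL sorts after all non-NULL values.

(Alice, 4, OC, OC); (Dave, NULL, OC, NULL); (Ivan, NULL, FL, NULL); (Pia, NULL, EZ, NULL); (Raj, NULL, EZ, NULL); (Raj, NULL, OC, NULL); (Wendy, NULL, EZ, NULL); (NULL, 3, NULL, EZ); (NULL, 3, NULL, FL); (NULL, 3, NULL, OC); (NULL, 9, NULL, EZ); (NULL, 9, NULL, FL); (NULL, 9, NULL, OC); (NULL, NULL, NULL, OC)

FULL OUTER JOIN keeps every row from both sides; unmatched rows get NULL for the other side's columns.
Matching on s.stu_id = e.stu_id AND s.cat = e.cat. A NULL in a compared column never satisfies the condition.
- s[0] stu_id=8, cat=OC → no match; kept with NULLs on the e side.
- s[1] stu_id=4, cat=OC → 1 match(es) in e → 1 row(s).
- s[2] stu_id=8, cat=EZ → no match; kept with NULLs on the e side.
- s[3] stu_id=2, cat=EZ → no match; kept with NULLs on the e side.
- s[4] stu_id=7, cat=OC → no match; kept with NULLs on the e side.
- s[5] stu_id=2, cat=EZ → no match; kept with NULLs on the e side.
- s[6] stu_id=8, cat=FL → no match; kept with NULLs on the e side.
- plus 7 unmatched e row(s), each kept with NULL s columns.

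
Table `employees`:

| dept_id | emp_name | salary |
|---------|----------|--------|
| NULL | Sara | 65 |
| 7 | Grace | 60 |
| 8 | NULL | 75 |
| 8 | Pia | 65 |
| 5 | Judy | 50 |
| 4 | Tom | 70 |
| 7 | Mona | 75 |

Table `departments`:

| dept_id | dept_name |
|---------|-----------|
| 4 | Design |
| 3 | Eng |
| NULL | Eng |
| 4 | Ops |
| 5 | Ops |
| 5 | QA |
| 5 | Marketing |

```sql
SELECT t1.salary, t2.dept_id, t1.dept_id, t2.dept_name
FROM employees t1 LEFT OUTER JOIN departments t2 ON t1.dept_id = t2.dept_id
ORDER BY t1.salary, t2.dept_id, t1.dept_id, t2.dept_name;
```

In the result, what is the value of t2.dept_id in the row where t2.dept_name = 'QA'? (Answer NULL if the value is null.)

LEFT JOIN keeps every row from `employees`; unmatched rows get NULL for `departments`'s columns.
Matching on t1.dept_id = t2.dept_id. A NULL in a compared column never satisfies the condition.
Matched pairs: 5; unmatched t1 rows kept: 5.

5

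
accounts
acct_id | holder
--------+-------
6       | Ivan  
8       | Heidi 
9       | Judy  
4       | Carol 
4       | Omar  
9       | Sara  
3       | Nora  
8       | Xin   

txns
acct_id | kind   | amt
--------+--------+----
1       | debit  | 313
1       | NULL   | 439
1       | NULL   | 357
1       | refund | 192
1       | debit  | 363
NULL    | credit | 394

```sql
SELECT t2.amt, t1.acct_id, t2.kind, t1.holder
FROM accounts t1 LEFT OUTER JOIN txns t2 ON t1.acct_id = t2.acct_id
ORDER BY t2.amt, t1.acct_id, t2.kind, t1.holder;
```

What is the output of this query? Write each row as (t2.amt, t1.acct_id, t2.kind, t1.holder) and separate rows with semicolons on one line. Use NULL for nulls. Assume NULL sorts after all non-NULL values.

(NULL, 3, NULL, Nora); (NULL, 4, NULL, Carol); (NULL, 4, NULL, Omar); (NULL, 6, NULL, Ivan); (NULL, 8, NULL, Heidi); (NULL, 8, NULL, Xin); (NULL, 9, NULL, Judy); (NULL, 9, NULL, Sara)

LEFT JOIN keeps every row from `accounts`; unmatched rows get NULL for `txns`'s columns.
Matching on t1.acct_id = t2.acct_id. A NULL in a compared column never satisfies the condition.
- t1[0] acct_id=6 → no match; kept with NULLs on the t2 side.
- t1[1] acct_id=8 → no match; kept with NULLs on the t2 side.
- t1[2] acct_id=9 → no match; kept with NULLs on the t2 side.
- t1[3] acct_id=4 → no match; kept with NULLs on the t2 side.
- t1[4] acct_id=4 → no match; kept with NULLs on the t2 side.
- t1[5] acct_id=9 → no match; kept with NULLs on the t2 side.
- t1[6] acct_id=3 → no match; kept with NULLs on the t2 side.
- t1[7] acct_id=8 → no match; kept with NULLs on the t2 side.
After projecting and ordering:
t2.amt | t1.acct_id | t2.kind | t1.holder
NULL | 3 | NULL | Nora
NULL | 4 | NULL | Carol
NULL | 4 | NULL | Omar
NULL | 6 | NULL | Ivan
NULL | 8 | NULL | Heidi
NULL | 8 | NULL | Xin
NULL | 9 | NULL | Judy
NULL | 9 | NULL | Sara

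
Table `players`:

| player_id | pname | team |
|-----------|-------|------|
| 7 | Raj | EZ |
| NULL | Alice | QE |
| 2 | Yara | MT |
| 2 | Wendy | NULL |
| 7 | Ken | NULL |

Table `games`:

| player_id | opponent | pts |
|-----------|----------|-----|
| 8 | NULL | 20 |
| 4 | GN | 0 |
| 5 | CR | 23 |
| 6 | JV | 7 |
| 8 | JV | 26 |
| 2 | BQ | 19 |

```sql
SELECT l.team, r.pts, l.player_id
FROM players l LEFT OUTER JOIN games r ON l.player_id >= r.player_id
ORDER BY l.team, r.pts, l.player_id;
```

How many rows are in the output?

11

LEFT JOIN keeps every row from `players`; unmatched rows get NULL for `games`'s columns.
Matching on l.player_id >= r.player_id. A NULL in a compared column never satisfies the condition.
- l[0] player_id=7 → 4 match(es) in r → 4 row(s).
- l[1] player_id=NULL → no match; kept with NULLs on the r side.
- l[2] player_id=2 → 1 match(es) in r → 1 row(s).
- l[3] player_id=2 → 1 match(es) in r → 1 row(s).
- l[4] player_id=7 → 4 match(es) in r → 4 row(s).
Total: 10 matched + 1 padded = 11 rows.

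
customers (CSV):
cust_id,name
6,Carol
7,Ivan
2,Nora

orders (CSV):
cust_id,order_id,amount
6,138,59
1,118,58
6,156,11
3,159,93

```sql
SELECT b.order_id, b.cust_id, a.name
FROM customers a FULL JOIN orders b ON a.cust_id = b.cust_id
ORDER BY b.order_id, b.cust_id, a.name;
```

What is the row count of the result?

FULL OUTER JOIN keeps every row from both sides; unmatched rows get NULL for the other side's columns.
Matching on a.cust_id = b.cust_id.
- a (cust_id=6) pairs with 2 row(s) of b.
- a (cust_id=7) has no partner → padded with NULL.
- a (cust_id=2) has no partner → padded with NULL.
- plus 2 unmatched b row(s), each kept with NULL a columns.
Total: 2 matched + 4 padded = 6 rows.

6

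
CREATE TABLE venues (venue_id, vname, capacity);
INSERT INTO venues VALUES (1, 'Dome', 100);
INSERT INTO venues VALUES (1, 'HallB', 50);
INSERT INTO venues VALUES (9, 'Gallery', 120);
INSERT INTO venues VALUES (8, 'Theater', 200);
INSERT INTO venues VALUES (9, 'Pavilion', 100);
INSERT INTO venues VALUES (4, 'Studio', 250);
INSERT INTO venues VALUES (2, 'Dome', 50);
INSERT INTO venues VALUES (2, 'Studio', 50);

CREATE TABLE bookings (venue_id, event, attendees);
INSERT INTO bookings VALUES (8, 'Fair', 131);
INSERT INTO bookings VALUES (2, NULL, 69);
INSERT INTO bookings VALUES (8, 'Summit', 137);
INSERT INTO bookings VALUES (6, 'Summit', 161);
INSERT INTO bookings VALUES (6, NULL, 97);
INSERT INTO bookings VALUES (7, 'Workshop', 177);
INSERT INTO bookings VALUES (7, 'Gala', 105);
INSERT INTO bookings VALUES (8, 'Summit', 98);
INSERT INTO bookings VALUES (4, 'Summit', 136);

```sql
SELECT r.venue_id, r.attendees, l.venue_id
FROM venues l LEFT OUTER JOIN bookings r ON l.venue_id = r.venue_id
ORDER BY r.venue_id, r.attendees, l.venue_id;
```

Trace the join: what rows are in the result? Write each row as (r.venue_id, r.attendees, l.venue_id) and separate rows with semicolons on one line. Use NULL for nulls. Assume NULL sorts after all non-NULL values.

LEFT JOIN keeps every row from `venues`; unmatched rows get NULL for `bookings`'s columns.
Matching on l.venue_id = r.venue_id.
Matched pairs: 6; unmatched l rows kept: 4.

(2, 69, 2); (2, 69, 2); (4, 136, 4); (8, 98, 8); (8, 131, 8); (8, 137, 8); (NULL, NULL, 1); (NULL, NULL, 1); (NULL, NULL, 9); (NULL, NULL, 9)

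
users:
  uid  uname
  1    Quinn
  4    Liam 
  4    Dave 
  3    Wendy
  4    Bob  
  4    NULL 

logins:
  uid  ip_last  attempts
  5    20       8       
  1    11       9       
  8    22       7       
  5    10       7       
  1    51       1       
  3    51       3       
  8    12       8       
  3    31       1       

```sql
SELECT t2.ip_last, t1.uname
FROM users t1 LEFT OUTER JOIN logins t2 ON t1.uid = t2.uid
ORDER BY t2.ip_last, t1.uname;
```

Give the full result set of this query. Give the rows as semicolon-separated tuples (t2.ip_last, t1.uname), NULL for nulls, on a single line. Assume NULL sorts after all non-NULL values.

(11, Quinn); (31, Wendy); (51, Quinn); (51, Wendy); (NULL, Bob); (NULL, Dave); (NULL, Liam); (NULL, NULL)

LEFT JOIN keeps every row from `users`; unmatched rows get NULL for `logins`'s columns.
Matching on t1.uid = t2.uid.
Matched pairs: 4; unmatched t1 rows kept: 4.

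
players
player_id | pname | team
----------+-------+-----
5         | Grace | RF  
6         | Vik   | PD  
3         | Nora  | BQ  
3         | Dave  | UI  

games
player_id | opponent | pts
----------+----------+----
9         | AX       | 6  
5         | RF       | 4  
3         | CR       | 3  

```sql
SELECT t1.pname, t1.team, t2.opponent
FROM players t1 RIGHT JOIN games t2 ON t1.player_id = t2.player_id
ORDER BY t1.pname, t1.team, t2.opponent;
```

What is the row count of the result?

4

RIGHT JOIN keeps every row from `games`; unmatched rows get NULL for `players`'s columns.
Matching on t1.player_id = t2.player_id.
- player_id=5: 1 matching t2 row(s), so 1 row(s) emitted.
- player_id=6: no matching t2 row.
- player_id=3: 1 matching t2 row(s), so 1 row(s) emitted.
- player_id=3: 1 matching t2 row(s), so 1 row(s) emitted.
- plus 1 unmatched t2 row(s), each kept with NULL t1 columns.
Total: 3 matched + 1 padded = 4 rows.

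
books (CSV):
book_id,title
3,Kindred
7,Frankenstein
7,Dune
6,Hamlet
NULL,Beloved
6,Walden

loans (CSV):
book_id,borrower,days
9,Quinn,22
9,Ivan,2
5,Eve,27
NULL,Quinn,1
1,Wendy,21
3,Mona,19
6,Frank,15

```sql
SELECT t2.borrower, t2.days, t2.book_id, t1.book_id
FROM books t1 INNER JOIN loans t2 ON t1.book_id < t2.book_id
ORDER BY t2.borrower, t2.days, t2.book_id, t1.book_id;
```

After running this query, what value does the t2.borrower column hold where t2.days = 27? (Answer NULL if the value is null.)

INNER JOIN keeps only pairs where the ON condition holds.
Matching on t1.book_id < t2.book_id. A NULL in a compared column never satisfies the condition.
Matched pairs: 12.

Eve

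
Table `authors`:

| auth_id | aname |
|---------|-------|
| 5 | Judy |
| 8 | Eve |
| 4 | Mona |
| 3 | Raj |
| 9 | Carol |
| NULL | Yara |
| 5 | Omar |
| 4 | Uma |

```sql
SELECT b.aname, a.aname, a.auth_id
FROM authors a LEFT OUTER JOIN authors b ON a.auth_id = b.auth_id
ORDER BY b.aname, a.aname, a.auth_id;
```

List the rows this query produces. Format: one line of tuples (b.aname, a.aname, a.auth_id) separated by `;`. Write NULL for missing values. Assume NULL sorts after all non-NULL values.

(Carol, Carol, 9); (Eve, Eve, 8); (Judy, Judy, 5); (Judy, Omar, 5); (Mona, Mona, 4); (Mona, Uma, 4); (Omar, Judy, 5); (Omar, Omar, 5); (Raj, Raj, 3); (Uma, Mona, 4); (Uma, Uma, 4); (NULL, Yara, NULL)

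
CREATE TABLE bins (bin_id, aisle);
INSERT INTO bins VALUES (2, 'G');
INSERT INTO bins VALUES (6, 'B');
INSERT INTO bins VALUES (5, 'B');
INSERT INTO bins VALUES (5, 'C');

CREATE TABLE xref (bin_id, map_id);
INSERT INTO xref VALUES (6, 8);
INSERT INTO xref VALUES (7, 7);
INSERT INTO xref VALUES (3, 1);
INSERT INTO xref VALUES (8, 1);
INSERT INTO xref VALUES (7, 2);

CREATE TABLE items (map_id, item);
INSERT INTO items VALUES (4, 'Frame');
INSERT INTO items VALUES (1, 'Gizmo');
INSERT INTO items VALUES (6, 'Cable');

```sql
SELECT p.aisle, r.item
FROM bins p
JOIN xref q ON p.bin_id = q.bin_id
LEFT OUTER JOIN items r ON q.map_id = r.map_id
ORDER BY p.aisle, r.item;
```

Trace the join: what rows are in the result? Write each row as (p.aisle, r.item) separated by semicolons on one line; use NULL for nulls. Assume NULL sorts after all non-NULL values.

(B, NULL)

Step 1 — p INNER JOIN q on bin_id → 1 row(s).
Then LEFT JOIN `items r` on map_id: each of those 1 rows is kept; rows whose q.map_id has no match in r get NULL for r's columns.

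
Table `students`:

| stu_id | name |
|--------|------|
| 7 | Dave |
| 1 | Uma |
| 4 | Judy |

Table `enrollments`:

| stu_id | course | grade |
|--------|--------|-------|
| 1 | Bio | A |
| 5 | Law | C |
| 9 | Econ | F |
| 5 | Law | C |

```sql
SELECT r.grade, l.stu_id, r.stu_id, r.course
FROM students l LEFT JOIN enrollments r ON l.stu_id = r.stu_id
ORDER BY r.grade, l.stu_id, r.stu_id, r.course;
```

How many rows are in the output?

LEFT JOIN keeps every row from `students`; unmatched rows get NULL for `enrollments`'s columns.
Matching on l.stu_id = r.stu_id.
Matched pairs: 1; unmatched l rows kept: 2.
Total: 1 matched + 2 padded = 3 rows.

3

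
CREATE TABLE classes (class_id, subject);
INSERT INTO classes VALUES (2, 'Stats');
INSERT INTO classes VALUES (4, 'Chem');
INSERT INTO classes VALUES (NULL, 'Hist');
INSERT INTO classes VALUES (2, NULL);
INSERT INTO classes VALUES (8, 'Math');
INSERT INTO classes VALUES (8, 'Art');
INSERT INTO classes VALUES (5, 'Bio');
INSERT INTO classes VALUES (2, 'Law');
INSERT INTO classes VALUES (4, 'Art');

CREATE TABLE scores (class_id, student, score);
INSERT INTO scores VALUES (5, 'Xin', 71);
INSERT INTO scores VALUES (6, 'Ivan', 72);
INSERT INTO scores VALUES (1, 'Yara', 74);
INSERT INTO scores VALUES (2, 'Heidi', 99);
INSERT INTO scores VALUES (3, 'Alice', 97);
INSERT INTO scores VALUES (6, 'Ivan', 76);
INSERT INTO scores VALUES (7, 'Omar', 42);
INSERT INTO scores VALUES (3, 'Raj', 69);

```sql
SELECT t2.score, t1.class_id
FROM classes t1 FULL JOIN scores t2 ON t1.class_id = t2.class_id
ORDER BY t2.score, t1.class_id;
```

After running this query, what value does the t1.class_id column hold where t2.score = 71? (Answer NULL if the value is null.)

5

FULL OUTER JOIN keeps every row from both sides; unmatched rows get NULL for the other side's columns.
Matching on t1.class_id = t2.class_id. A NULL in a compared column never satisfies the condition.
- t1 (class_id=2) pairs with 1 row(s) of t2.
- t1 (class_id=4) has no partner → padded with NULL.
- t1 (class_id=NULL) has no partner → padded with NULL.
- t1 (class_id=2) pairs with 1 row(s) of t2.
- t1 (class_id=8) has no partner → padded with NULL.
- t1 (class_id=8) has no partner → padded with NULL.
- t1 (class_id=5) pairs with 1 row(s) of t2.
- t1 (class_id=2) pairs with 1 row(s) of t2.
- t1 (class_id=4) has no partner → padded with NULL.
- 6 t2 row(s) had no t1 match → kept, t1 columns NULL.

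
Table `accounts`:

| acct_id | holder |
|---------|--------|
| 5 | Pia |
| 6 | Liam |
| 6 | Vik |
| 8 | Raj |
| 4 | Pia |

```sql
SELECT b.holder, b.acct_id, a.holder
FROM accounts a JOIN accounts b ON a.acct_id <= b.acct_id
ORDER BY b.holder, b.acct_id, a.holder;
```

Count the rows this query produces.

INNER JOIN keeps only pairs where the ON condition holds.
Matching on a.acct_id <= b.acct_id.
- acct_id=5: 4 matching b row(s), so 4 row(s) emitted.
- acct_id=6: 3 matching b row(s), so 3 row(s) emitted.
- acct_id=6: 3 matching b row(s), so 3 row(s) emitted.
- acct_id=8: 1 matching b row(s), so 1 row(s) emitted.
- acct_id=4: 5 matching b row(s), so 5 row(s) emitted.
Total: 16 rows.

16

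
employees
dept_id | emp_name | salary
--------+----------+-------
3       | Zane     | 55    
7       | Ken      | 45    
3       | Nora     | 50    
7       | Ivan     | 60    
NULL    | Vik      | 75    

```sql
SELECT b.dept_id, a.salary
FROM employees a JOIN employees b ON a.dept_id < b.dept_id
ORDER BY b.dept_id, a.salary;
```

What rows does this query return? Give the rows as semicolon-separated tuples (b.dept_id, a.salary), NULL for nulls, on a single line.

(7, 50); (7, 50); (7, 55); (7, 55)

INNER JOIN keeps only pairs where the ON condition holds.
Matching on a.dept_id < b.dept_id. A NULL in a compared column never satisfies the condition.
- a[0] dept_id=3 → 2 match(es) in b → 2 row(s).
- a[1] dept_id=7 → no match; dropped.
- a[2] dept_id=3 → 2 match(es) in b → 2 row(s).
- a[3] dept_id=7 → no match; dropped.
- a[4] dept_id=NULL → no match; dropped.
After projecting and ordering:
b.dept_id | a.salary
7 | 50
7 | 50
7 | 55
7 | 55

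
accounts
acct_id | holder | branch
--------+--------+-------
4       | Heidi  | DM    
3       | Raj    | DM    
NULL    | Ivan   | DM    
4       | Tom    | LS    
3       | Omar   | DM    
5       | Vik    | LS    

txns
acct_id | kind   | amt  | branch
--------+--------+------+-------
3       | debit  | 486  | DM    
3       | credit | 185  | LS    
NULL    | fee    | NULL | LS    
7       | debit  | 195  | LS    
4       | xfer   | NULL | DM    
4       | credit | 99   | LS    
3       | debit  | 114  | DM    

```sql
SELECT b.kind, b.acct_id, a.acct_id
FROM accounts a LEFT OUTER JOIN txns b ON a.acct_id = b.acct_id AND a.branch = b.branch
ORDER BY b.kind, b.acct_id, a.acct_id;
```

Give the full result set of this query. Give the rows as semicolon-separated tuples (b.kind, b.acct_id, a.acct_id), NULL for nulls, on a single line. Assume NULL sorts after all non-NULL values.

(credit, 4, 4); (debit, 3, 3); (debit, 3, 3); (debit, 3, 3); (debit, 3, 3); (xfer, 4, 4); (NULL, NULL, 5); (NULL, NULL, NULL)

LEFT JOIN keeps every row from `accounts`; unmatched rows get NULL for `txns`'s columns.
Matching on a.acct_id = b.acct_id AND a.branch = b.branch. A NULL in a compared column never satisfies the condition.
Matched pairs: 6; unmatched a rows kept: 2.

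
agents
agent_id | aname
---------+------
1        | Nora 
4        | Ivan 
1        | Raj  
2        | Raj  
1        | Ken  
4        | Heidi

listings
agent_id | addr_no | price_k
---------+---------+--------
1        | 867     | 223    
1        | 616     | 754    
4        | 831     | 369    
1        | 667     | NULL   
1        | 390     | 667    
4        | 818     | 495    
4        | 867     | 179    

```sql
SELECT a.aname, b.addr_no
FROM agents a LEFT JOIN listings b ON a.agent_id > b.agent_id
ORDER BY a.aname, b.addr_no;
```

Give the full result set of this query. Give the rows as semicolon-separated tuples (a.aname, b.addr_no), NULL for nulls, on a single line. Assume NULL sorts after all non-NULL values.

LEFT JOIN keeps every row from `agents`; unmatched rows get NULL for `listings`'s columns.
Matching on a.agent_id > b.agent_id.
Matched pairs: 12; unmatched a rows kept: 3.

(Heidi, 390); (Heidi, 616); (Heidi, 667); (Heidi, 867); (Ivan, 390); (Ivan, 616); (Ivan, 667); (Ivan, 867); (Ken, NULL); (Nora, NULL); (Raj, 390); (Raj, 616); (Raj, 667); (Raj, 867); (Raj, NULL)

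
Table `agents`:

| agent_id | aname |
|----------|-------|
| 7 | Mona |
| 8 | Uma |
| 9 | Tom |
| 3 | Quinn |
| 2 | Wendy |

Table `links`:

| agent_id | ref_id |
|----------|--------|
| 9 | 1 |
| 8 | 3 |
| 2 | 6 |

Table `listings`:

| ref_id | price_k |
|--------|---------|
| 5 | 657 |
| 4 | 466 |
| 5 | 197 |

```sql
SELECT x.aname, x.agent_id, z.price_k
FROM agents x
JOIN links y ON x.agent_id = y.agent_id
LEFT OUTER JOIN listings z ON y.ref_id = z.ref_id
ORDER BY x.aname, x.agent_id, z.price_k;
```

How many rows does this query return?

Step 1 — x INNER JOIN y on agent_id → 3 row(s).
Then LEFT JOIN `listings z` on ref_id: each of those 3 rows is kept; rows whose y.ref_id has no match in z get NULL for z's columns.
Result: 3 row(s).

3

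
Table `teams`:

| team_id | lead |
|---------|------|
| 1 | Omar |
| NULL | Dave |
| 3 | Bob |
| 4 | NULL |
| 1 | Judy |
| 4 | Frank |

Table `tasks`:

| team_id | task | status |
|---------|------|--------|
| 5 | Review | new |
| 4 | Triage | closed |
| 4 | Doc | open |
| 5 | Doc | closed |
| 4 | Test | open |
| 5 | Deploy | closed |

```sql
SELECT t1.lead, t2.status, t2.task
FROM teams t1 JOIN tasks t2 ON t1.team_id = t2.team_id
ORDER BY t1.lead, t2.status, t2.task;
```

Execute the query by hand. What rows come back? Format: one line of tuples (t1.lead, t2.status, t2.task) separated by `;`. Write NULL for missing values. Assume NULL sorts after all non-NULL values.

INNER JOIN keeps only pairs where the ON condition holds.
Matching on t1.team_id = t2.team_id. A NULL in a compared column never satisfies the condition.
- t1 row (team_id=1): no match → dropped.
- t1 row (team_id=NULL): no match → dropped.
- t1 row (team_id=3): no match → dropped.
- t1 row (team_id=4): matches 3 t2 row(s) → 3 output row(s).
- t1 row (team_id=1): no match → dropped.
- t1 row (team_id=4): matches 3 t2 row(s) → 3 output row(s).
After projecting and ordering:
t1.lead | t2.status | t2.task
Frank | closed | Triage
Frank | open | Doc
Frank | open | Test
NULL | closed | Triage
NULL | open | Doc
NULL | open | Test

(Frank, closed, Triage); (Frank, open, Doc); (Frank, open, Test); (NULL, closed, Triage); (NULL, open, Doc); (NULL, open, Test)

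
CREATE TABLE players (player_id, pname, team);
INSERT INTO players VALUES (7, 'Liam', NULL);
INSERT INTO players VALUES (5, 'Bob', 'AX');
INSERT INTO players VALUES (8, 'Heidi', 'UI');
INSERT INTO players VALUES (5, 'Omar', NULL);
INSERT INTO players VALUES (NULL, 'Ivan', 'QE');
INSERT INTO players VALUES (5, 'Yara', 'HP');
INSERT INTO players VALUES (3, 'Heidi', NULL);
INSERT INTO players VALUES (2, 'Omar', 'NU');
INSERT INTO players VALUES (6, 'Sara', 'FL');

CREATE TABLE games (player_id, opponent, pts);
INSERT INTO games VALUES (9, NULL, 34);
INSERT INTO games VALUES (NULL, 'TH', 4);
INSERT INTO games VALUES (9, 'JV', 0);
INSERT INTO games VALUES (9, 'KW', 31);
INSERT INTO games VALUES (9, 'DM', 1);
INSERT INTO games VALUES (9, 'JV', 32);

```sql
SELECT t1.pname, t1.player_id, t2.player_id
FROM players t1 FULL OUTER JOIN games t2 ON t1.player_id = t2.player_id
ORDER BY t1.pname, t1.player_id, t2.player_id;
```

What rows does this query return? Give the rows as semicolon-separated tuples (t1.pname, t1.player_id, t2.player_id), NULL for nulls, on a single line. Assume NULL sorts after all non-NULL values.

(Bob, 5, NULL); (Heidi, 3, NULL); (Heidi, 8, NULL); (Ivan, NULL, NULL); (Liam, 7, NULL); (Omar, 2, NULL); (Omar, 5, NULL); (Sara, 6, NULL); (Yara, 5, NULL); (NULL, NULL, 9); (NULL, NULL, 9); (NULL, NULL, 9); (NULL, NULL, 9); (NULL, NULL, 9); (NULL, NULL, NULL)

FULL OUTER JOIN keeps every row from both sides; unmatched rows get NULL for the other side's columns.
Matching on t1.player_id = t2.player_id. A NULL in a compared column never satisfies the condition.
- t1 row (player_id=7): no match → kept, t2 columns NULL.
- t1 row (player_id=5): no match → kept, t2 columns NULL.
- t1 row (player_id=8): no match → kept, t2 columns NULL.
- t1 row (player_id=5): no match → kept, t2 columns NULL.
- t1 row (player_id=NULL): no match → kept, t2 columns NULL.
- t1 row (player_id=5): no match → kept, t2 columns NULL.
- t1 row (player_id=3): no match → kept, t2 columns NULL.
- t1 row (player_id=2): no match → kept, t2 columns NULL.
- t1 row (player_id=6): no match → kept, t2 columns NULL.
- 6 t2 row(s) had no t1 match → kept, t1 columns NULL.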